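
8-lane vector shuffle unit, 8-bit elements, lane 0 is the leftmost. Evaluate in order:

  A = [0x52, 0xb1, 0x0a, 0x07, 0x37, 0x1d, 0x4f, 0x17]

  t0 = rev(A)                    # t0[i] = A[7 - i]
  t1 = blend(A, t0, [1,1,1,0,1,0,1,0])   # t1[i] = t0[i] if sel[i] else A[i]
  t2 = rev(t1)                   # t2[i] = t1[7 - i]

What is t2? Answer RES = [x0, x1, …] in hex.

RES = [ 0x17  0xb1  0x1d  0x07  0x07  0x1d  0x4f  0x17 ]

→ t0 |17|4f|1d|37|07|0a|b1|52|
→ t1 |17|4f|1d|07|07|1d|b1|17|
→ t2 |17|b1|1d|07|07|1d|4f|17|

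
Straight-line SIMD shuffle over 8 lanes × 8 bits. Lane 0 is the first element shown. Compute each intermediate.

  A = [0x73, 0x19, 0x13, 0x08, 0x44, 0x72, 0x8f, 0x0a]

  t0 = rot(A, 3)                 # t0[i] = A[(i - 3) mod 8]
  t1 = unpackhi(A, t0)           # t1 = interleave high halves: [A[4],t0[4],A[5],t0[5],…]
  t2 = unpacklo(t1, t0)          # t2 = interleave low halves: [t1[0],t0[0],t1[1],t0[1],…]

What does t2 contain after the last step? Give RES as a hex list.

→ t0 |72|8f|0a|73|19|13|08|44|
→ t1 |44|19|72|13|8f|08|0a|44|
→ t2 |44|72|19|8f|72|0a|13|73|

RES = [0x44, 0x72, 0x19, 0x8f, 0x72, 0x0a, 0x13, 0x73]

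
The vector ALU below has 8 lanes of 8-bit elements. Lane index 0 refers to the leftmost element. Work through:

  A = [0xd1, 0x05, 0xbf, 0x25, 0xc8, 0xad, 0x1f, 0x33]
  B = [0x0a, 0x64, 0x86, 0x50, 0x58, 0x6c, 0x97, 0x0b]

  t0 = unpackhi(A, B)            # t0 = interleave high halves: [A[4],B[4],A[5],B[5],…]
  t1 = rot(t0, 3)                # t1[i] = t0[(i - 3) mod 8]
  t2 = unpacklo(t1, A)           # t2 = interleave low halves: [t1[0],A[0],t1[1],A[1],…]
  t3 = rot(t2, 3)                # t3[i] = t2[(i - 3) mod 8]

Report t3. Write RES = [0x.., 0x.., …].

  t0: c8 58 ad 6c 1f 97 33 0b
  t1: 97 33 0b c8 58 ad 6c 1f
  t2: 97 d1 33 05 0b bf c8 25
  t3: bf c8 25 97 d1 33 05 0b

RES = [0xbf, 0xc8, 0x25, 0x97, 0xd1, 0x33, 0x05, 0x0b]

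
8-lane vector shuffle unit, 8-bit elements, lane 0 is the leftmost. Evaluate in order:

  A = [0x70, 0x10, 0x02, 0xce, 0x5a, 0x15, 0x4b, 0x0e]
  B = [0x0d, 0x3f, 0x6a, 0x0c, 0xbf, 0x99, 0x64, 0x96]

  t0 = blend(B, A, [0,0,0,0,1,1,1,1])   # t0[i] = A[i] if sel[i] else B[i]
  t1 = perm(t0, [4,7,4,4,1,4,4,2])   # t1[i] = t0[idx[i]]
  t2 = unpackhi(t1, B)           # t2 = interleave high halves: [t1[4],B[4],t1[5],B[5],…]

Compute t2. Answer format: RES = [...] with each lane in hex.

→ t0 |0d|3f|6a|0c|5a|15|4b|0e|
→ t1 |5a|0e|5a|5a|3f|5a|5a|6a|
→ t2 |3f|bf|5a|99|5a|64|6a|96|

RES = [0x3f, 0xbf, 0x5a, 0x99, 0x5a, 0x64, 0x6a, 0x96]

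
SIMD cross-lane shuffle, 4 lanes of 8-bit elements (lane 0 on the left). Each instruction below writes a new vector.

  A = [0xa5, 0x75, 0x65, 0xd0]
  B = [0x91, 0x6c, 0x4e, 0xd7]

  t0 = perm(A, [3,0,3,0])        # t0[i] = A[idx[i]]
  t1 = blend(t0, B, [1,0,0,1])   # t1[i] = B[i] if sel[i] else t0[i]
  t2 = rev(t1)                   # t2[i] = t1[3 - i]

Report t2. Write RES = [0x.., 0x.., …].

  t0: d0 a5 d0 a5
  t1: 91 a5 d0 d7
  t2: d7 d0 a5 91

RES = [0xd7, 0xd0, 0xa5, 0x91]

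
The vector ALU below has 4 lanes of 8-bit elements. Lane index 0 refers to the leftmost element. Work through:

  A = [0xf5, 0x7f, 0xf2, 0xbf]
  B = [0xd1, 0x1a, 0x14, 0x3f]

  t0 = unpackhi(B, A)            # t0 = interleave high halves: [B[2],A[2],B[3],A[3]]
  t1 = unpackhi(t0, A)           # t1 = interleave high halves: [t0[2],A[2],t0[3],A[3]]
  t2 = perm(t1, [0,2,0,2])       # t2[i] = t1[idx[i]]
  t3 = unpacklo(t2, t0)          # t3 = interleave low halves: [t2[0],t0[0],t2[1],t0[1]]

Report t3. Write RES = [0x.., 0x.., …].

t0 = [0x14, 0xf2, 0x3f, 0xbf]
t1 = [0x3f, 0xf2, 0xbf, 0xbf]
t2 = [0x3f, 0xbf, 0x3f, 0xbf]
t3 = [0x3f, 0x14, 0xbf, 0xf2]

RES = [ 0x3f  0x14  0xbf  0xf2 ]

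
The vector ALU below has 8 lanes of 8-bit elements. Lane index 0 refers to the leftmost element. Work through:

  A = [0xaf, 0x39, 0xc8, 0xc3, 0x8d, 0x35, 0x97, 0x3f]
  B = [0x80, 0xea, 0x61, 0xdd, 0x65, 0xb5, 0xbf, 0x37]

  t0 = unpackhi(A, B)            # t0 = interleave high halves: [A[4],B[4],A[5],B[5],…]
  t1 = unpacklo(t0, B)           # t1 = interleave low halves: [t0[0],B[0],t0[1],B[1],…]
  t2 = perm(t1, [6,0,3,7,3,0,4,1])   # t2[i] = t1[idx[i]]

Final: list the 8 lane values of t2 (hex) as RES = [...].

RES = [0xb5, 0x8d, 0xea, 0xdd, 0xea, 0x8d, 0x35, 0x80]

  t0: 8d 65 35 b5 97 bf 3f 37
  t1: 8d 80 65 ea 35 61 b5 dd
  t2: b5 8d ea dd ea 8d 35 80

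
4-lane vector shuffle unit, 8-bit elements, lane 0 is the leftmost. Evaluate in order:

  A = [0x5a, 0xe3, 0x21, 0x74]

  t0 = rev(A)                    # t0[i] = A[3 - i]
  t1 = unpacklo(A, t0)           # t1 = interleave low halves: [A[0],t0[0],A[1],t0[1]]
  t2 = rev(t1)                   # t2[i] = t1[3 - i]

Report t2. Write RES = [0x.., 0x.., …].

RES = [ 0x21  0xe3  0x74  0x5a ]

  t0: 74 21 e3 5a
  t1: 5a 74 e3 21
  t2: 21 e3 74 5a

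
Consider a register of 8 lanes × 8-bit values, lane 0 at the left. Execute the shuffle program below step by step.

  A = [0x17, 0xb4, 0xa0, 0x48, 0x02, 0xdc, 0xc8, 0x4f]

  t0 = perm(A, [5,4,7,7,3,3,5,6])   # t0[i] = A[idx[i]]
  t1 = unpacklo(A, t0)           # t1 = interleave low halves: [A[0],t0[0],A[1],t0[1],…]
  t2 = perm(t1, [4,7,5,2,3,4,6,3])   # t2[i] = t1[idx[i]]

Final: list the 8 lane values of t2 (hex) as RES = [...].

RES = [ 0xa0  0x4f  0x4f  0xb4  0x02  0xa0  0x48  0x02 ]

t0 = [0xdc, 0x02, 0x4f, 0x4f, 0x48, 0x48, 0xdc, 0xc8]
t1 = [0x17, 0xdc, 0xb4, 0x02, 0xa0, 0x4f, 0x48, 0x4f]
t2 = [0xa0, 0x4f, 0x4f, 0xb4, 0x02, 0xa0, 0x48, 0x02]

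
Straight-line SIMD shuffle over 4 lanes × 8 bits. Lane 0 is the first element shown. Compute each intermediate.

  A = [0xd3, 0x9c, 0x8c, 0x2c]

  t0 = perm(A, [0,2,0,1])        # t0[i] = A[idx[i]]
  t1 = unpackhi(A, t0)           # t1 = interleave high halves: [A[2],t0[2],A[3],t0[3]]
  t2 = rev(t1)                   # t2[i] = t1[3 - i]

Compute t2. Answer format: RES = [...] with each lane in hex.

RES = [ 0x9c  0x2c  0xd3  0x8c ]

t0 = [0xd3, 0x8c, 0xd3, 0x9c]
t1 = [0x8c, 0xd3, 0x2c, 0x9c]
t2 = [0x9c, 0x2c, 0xd3, 0x8c]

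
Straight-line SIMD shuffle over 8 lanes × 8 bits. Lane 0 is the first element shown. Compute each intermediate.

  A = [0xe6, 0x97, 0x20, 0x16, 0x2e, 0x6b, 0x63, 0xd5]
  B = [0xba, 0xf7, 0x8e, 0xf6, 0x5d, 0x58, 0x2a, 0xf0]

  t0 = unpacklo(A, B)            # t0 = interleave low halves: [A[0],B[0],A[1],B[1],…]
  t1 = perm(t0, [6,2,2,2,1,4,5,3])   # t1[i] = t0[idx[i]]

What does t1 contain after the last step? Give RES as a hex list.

t0 = [0xe6, 0xba, 0x97, 0xf7, 0x20, 0x8e, 0x16, 0xf6]
t1 = [0x16, 0x97, 0x97, 0x97, 0xba, 0x20, 0x8e, 0xf7]

RES = [ 0x16  0x97  0x97  0x97  0xba  0x20  0x8e  0xf7 ]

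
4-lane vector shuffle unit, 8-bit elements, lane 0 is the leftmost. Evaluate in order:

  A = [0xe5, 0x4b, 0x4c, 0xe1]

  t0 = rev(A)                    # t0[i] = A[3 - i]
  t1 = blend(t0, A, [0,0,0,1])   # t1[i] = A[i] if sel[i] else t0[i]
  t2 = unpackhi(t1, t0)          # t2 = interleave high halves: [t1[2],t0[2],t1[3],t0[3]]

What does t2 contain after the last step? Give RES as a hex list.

  t0: e1 4c 4b e5
  t1: e1 4c 4b e1
  t2: 4b 4b e1 e5

RES = [ 0x4b  0x4b  0xe1  0xe5 ]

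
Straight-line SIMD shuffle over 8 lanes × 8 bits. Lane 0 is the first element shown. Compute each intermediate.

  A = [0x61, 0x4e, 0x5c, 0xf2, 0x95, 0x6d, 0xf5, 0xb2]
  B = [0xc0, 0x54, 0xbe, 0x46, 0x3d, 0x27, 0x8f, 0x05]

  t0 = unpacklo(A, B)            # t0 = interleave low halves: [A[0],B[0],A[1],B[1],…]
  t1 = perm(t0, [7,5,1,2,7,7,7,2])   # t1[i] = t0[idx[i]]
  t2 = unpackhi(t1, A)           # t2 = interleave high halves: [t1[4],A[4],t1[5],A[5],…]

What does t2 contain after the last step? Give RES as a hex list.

t0 = [0x61, 0xc0, 0x4e, 0x54, 0x5c, 0xbe, 0xf2, 0x46]
t1 = [0x46, 0xbe, 0xc0, 0x4e, 0x46, 0x46, 0x46, 0x4e]
t2 = [0x46, 0x95, 0x46, 0x6d, 0x46, 0xf5, 0x4e, 0xb2]

RES = [ 0x46  0x95  0x46  0x6d  0x46  0xf5  0x4e  0xb2 ]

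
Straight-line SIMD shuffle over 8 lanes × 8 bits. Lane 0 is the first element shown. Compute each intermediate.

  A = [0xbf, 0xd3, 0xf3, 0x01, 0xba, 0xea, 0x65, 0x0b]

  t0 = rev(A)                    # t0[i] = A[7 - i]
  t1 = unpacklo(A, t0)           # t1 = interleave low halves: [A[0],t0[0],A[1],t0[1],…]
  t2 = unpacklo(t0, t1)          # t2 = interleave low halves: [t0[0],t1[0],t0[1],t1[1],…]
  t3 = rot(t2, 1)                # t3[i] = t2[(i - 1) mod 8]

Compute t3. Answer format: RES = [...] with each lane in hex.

RES = [0x65, 0x0b, 0xbf, 0x65, 0x0b, 0xea, 0xd3, 0xba]

  t0: 0b 65 ea ba 01 f3 d3 bf
  t1: bf 0b d3 65 f3 ea 01 ba
  t2: 0b bf 65 0b ea d3 ba 65
  t3: 65 0b bf 65 0b ea d3 ba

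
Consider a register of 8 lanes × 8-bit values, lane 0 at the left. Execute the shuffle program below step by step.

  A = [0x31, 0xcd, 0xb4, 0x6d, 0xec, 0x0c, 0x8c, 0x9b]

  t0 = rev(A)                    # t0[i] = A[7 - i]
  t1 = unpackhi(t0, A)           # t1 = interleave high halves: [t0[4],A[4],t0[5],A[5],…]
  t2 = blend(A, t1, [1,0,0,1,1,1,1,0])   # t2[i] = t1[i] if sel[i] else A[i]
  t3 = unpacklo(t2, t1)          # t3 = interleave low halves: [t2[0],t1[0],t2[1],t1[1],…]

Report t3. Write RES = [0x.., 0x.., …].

  t0: 9b 8c 0c ec 6d b4 cd 31
  t1: 6d ec b4 0c cd 8c 31 9b
  t2: 6d cd b4 0c cd 8c 31 9b
  t3: 6d 6d cd ec b4 b4 0c 0c

RES = [0x6d, 0x6d, 0xcd, 0xec, 0xb4, 0xb4, 0x0c, 0x0c]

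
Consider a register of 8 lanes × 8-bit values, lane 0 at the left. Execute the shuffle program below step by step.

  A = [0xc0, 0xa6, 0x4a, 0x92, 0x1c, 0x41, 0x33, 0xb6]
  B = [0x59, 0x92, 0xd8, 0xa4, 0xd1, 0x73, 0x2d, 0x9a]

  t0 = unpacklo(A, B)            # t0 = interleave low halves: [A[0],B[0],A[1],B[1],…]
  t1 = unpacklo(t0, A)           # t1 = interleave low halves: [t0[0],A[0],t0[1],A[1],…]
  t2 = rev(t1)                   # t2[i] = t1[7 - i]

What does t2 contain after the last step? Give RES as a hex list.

t0 = [0xc0, 0x59, 0xa6, 0x92, 0x4a, 0xd8, 0x92, 0xa4]
t1 = [0xc0, 0xc0, 0x59, 0xa6, 0xa6, 0x4a, 0x92, 0x92]
t2 = [0x92, 0x92, 0x4a, 0xa6, 0xa6, 0x59, 0xc0, 0xc0]

RES = [ 0x92  0x92  0x4a  0xa6  0xa6  0x59  0xc0  0xc0 ]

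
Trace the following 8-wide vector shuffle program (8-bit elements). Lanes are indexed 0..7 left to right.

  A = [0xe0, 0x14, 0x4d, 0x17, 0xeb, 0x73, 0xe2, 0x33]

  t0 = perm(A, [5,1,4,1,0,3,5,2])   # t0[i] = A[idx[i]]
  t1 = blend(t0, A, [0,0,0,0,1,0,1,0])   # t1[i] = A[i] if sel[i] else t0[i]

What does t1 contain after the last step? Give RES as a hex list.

→ t0 |73|14|eb|14|e0|17|73|4d|
→ t1 |73|14|eb|14|eb|17|e2|4d|

RES = [ 0x73  0x14  0xeb  0x14  0xeb  0x17  0xe2  0x4d ]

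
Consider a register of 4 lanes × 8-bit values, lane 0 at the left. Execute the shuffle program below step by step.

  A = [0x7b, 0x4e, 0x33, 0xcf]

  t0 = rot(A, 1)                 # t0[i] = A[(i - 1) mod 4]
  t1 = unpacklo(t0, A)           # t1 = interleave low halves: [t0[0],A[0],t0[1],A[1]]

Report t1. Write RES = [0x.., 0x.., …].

RES = [0xcf, 0x7b, 0x7b, 0x4e]

  t0: cf 7b 4e 33
  t1: cf 7b 7b 4e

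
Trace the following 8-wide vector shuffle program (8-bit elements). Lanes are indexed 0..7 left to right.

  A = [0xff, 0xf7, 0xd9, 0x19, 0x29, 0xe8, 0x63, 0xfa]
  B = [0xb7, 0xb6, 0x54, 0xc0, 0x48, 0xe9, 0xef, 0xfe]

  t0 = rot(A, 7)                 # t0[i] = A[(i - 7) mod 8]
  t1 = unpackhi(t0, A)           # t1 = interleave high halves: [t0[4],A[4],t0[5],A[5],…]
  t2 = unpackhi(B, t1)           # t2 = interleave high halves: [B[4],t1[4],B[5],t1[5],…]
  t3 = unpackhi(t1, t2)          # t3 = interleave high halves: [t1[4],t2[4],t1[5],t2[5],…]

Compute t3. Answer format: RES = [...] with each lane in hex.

  t0: f7 d9 19 29 e8 63 fa ff
  t1: e8 29 63 e8 fa 63 ff fa
  t2: 48 fa e9 63 ef ff fe fa
  t3: fa ef 63 ff ff fe fa fa

RES = [0xfa, 0xef, 0x63, 0xff, 0xff, 0xfe, 0xfa, 0xfa]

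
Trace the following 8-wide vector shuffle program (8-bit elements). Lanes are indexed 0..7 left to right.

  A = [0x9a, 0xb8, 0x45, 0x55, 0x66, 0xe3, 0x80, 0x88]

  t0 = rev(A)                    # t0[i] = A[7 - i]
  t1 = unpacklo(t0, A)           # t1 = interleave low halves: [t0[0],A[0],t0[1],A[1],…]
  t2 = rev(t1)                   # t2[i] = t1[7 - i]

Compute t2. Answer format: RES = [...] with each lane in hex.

RES = [ 0x55  0x66  0x45  0xe3  0xb8  0x80  0x9a  0x88 ]

  t0: 88 80 e3 66 55 45 b8 9a
  t1: 88 9a 80 b8 e3 45 66 55
  t2: 55 66 45 e3 b8 80 9a 88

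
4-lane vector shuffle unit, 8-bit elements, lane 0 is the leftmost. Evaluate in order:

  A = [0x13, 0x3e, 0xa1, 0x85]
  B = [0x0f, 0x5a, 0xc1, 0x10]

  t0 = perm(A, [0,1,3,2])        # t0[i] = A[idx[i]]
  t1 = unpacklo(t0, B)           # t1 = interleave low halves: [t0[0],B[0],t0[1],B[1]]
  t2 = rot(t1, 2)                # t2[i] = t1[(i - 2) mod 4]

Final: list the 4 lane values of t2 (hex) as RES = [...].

→ t0 |13|3e|85|a1|
→ t1 |13|0f|3e|5a|
→ t2 |3e|5a|13|0f|

RES = [0x3e, 0x5a, 0x13, 0x0f]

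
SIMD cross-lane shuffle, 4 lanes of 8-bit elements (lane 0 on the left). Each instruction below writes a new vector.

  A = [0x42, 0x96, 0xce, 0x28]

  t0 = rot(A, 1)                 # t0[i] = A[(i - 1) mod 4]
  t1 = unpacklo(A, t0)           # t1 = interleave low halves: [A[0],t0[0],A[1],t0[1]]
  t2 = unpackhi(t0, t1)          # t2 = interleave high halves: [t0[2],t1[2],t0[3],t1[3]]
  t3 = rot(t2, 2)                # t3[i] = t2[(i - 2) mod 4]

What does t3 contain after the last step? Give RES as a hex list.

→ t0 |28|42|96|ce|
→ t1 |42|28|96|42|
→ t2 |96|96|ce|42|
→ t3 |ce|42|96|96|

RES = [0xce, 0x42, 0x96, 0x96]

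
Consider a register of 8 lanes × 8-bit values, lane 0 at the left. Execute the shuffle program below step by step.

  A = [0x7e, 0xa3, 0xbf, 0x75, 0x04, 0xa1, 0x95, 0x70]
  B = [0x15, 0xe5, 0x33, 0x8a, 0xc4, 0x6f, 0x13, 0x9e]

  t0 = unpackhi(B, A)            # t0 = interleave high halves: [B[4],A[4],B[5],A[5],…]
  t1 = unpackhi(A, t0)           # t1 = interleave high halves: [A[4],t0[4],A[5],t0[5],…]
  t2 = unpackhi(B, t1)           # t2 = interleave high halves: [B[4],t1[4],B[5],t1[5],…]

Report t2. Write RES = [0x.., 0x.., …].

RES = [0xc4, 0x95, 0x6f, 0x9e, 0x13, 0x70, 0x9e, 0x70]

t0 = [0xc4, 0x04, 0x6f, 0xa1, 0x13, 0x95, 0x9e, 0x70]
t1 = [0x04, 0x13, 0xa1, 0x95, 0x95, 0x9e, 0x70, 0x70]
t2 = [0xc4, 0x95, 0x6f, 0x9e, 0x13, 0x70, 0x9e, 0x70]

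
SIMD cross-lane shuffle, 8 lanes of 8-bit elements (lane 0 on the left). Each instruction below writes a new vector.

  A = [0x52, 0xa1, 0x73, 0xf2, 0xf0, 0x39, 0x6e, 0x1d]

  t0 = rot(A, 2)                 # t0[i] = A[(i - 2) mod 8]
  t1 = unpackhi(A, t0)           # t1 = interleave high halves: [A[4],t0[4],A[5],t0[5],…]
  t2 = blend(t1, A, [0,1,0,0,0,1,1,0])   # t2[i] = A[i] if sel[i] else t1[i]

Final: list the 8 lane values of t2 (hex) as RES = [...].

RES = [ 0xf0  0xa1  0x39  0xf2  0x6e  0x39  0x6e  0x39 ]

→ t0 |6e|1d|52|a1|73|f2|f0|39|
→ t1 |f0|73|39|f2|6e|f0|1d|39|
→ t2 |f0|a1|39|f2|6e|39|6e|39|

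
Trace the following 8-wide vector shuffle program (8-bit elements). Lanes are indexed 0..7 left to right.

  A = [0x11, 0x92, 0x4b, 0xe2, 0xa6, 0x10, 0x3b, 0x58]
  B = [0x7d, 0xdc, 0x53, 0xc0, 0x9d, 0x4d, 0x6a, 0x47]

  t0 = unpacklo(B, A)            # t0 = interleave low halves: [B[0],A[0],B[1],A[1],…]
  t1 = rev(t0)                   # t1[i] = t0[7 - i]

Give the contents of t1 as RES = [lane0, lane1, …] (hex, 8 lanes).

  t0: 7d 11 dc 92 53 4b c0 e2
  t1: e2 c0 4b 53 92 dc 11 7d

RES = [ 0xe2  0xc0  0x4b  0x53  0x92  0xdc  0x11  0x7d ]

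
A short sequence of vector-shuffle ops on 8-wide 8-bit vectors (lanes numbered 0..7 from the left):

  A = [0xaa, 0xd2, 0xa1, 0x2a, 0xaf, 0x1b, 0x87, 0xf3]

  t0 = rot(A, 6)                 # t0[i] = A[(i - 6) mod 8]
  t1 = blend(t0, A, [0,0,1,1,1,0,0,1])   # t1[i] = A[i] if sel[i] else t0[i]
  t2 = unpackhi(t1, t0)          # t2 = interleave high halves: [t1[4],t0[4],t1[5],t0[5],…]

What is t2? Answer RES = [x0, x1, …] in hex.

→ t0 |a1|2a|af|1b|87|f3|aa|d2|
→ t1 |a1|2a|a1|2a|af|f3|aa|f3|
→ t2 |af|87|f3|f3|aa|aa|f3|d2|

RES = [0xaf, 0x87, 0xf3, 0xf3, 0xaa, 0xaa, 0xf3, 0xd2]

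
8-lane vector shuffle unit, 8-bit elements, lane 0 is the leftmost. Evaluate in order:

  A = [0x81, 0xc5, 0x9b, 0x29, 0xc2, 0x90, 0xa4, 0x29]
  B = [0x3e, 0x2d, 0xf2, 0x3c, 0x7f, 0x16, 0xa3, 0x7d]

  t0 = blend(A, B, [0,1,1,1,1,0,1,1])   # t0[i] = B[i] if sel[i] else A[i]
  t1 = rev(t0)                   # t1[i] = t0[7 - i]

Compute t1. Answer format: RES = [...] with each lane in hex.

RES = [ 0x7d  0xa3  0x90  0x7f  0x3c  0xf2  0x2d  0x81 ]

  t0: 81 2d f2 3c 7f 90 a3 7d
  t1: 7d a3 90 7f 3c f2 2d 81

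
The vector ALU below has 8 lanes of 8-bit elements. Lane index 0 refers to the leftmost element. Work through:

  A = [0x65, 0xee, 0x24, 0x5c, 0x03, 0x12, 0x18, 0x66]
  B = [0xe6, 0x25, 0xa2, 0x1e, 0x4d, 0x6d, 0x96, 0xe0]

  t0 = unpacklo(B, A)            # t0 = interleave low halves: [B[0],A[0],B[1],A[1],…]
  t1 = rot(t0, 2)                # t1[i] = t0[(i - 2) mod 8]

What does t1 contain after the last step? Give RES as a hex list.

RES = [0x1e, 0x5c, 0xe6, 0x65, 0x25, 0xee, 0xa2, 0x24]

  t0: e6 65 25 ee a2 24 1e 5c
  t1: 1e 5c e6 65 25 ee a2 24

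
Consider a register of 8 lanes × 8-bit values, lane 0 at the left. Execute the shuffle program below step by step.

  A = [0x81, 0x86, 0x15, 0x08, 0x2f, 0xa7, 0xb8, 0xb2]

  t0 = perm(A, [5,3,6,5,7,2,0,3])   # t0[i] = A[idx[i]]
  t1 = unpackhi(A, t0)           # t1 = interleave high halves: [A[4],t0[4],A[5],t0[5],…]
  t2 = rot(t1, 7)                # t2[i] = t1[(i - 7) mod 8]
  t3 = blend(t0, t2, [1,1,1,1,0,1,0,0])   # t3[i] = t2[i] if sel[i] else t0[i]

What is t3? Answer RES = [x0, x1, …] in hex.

t0 = [0xa7, 0x08, 0xb8, 0xa7, 0xb2, 0x15, 0x81, 0x08]
t1 = [0x2f, 0xb2, 0xa7, 0x15, 0xb8, 0x81, 0xb2, 0x08]
t2 = [0xb2, 0xa7, 0x15, 0xb8, 0x81, 0xb2, 0x08, 0x2f]
t3 = [0xb2, 0xa7, 0x15, 0xb8, 0xb2, 0xb2, 0x81, 0x08]

RES = [0xb2, 0xa7, 0x15, 0xb8, 0xb2, 0xb2, 0x81, 0x08]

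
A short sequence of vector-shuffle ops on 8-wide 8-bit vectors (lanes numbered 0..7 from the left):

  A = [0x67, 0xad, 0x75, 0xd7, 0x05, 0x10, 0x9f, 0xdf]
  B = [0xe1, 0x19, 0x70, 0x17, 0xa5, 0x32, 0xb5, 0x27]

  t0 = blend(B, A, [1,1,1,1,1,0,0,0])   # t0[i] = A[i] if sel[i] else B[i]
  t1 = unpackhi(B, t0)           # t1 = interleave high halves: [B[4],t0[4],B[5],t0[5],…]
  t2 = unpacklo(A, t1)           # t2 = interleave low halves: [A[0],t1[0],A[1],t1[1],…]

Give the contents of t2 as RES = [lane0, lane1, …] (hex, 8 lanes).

RES = [0x67, 0xa5, 0xad, 0x05, 0x75, 0x32, 0xd7, 0x32]

  t0: 67 ad 75 d7 05 32 b5 27
  t1: a5 05 32 32 b5 b5 27 27
  t2: 67 a5 ad 05 75 32 d7 32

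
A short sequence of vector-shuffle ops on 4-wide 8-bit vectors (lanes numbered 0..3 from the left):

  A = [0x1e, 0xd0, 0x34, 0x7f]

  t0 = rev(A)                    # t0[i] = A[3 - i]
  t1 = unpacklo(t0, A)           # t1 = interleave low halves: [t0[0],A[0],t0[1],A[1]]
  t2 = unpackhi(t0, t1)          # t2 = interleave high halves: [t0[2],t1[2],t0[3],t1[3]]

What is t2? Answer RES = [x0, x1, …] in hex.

→ t0 |7f|34|d0|1e|
→ t1 |7f|1e|34|d0|
→ t2 |d0|34|1e|d0|

RES = [0xd0, 0x34, 0x1e, 0xd0]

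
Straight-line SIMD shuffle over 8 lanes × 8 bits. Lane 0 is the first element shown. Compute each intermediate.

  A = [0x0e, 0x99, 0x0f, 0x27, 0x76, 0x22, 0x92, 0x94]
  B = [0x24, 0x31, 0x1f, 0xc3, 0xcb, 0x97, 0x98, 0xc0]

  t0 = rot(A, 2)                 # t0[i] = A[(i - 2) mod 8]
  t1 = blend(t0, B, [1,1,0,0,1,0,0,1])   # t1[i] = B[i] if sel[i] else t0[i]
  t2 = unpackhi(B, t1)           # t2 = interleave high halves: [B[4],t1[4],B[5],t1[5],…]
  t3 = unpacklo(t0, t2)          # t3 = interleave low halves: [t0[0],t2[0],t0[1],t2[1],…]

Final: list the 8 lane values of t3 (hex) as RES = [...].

RES = [ 0x92  0xcb  0x94  0xcb  0x0e  0x97  0x99  0x27 ]

  t0: 92 94 0e 99 0f 27 76 22
  t1: 24 31 0e 99 cb 27 76 c0
  t2: cb cb 97 27 98 76 c0 c0
  t3: 92 cb 94 cb 0e 97 99 27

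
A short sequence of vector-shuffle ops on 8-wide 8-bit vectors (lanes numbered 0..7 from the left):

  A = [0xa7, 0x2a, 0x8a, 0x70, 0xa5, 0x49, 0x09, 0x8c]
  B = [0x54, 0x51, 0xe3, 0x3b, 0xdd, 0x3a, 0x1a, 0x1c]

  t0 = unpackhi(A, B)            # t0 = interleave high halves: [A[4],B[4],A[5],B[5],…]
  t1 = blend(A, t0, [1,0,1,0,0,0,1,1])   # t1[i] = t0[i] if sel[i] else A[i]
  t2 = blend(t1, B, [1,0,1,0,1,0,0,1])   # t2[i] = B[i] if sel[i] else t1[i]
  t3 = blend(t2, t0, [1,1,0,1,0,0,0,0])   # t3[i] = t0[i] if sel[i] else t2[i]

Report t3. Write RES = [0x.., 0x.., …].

→ t0 |a5|dd|49|3a|09|1a|8c|1c|
→ t1 |a5|2a|49|70|a5|49|8c|1c|
→ t2 |54|2a|e3|70|dd|49|8c|1c|
→ t3 |a5|dd|e3|3a|dd|49|8c|1c|

RES = [0xa5, 0xdd, 0xe3, 0x3a, 0xdd, 0x49, 0x8c, 0x1c]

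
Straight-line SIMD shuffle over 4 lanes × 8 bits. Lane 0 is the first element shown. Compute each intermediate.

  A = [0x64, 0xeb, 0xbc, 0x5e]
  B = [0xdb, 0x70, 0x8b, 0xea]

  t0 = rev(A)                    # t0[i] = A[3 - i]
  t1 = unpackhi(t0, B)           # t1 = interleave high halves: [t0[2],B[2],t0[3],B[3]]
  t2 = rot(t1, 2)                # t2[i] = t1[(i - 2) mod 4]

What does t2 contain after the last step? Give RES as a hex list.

→ t0 |5e|bc|eb|64|
→ t1 |eb|8b|64|ea|
→ t2 |64|ea|eb|8b|

RES = [ 0x64  0xea  0xeb  0x8b ]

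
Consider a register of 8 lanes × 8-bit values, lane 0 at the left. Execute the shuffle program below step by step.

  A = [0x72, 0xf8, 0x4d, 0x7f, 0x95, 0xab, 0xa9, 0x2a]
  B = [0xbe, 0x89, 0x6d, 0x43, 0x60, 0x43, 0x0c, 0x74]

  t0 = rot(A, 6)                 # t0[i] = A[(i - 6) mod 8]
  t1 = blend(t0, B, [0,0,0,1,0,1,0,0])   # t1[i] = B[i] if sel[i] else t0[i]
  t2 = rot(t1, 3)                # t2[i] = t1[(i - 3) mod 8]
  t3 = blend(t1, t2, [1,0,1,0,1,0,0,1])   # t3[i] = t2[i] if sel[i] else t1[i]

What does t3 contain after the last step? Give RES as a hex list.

RES = [ 0x43  0x7f  0xf8  0x43  0x7f  0x43  0x72  0xa9 ]

→ t0 |4d|7f|95|ab|a9|2a|72|f8|
→ t1 |4d|7f|95|43|a9|43|72|f8|
→ t2 |43|72|f8|4d|7f|95|43|a9|
→ t3 |43|7f|f8|43|7f|43|72|a9|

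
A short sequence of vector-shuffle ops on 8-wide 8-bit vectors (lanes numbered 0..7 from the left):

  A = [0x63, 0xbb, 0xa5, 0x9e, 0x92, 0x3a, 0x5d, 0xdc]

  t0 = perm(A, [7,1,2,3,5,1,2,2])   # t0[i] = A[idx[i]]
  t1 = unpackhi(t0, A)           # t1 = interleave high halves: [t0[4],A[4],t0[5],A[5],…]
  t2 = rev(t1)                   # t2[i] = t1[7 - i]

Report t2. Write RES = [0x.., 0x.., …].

RES = [ 0xdc  0xa5  0x5d  0xa5  0x3a  0xbb  0x92  0x3a ]

t0 = [0xdc, 0xbb, 0xa5, 0x9e, 0x3a, 0xbb, 0xa5, 0xa5]
t1 = [0x3a, 0x92, 0xbb, 0x3a, 0xa5, 0x5d, 0xa5, 0xdc]
t2 = [0xdc, 0xa5, 0x5d, 0xa5, 0x3a, 0xbb, 0x92, 0x3a]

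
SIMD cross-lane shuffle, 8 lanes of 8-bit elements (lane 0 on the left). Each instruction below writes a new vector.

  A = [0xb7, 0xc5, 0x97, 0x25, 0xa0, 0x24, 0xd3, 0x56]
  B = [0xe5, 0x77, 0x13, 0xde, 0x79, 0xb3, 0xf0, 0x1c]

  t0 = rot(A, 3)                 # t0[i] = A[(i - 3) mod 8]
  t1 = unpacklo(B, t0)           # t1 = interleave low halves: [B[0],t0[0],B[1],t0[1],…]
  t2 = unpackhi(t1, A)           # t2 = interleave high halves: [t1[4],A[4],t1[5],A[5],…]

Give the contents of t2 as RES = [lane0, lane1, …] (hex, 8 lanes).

t0 = [0x24, 0xd3, 0x56, 0xb7, 0xc5, 0x97, 0x25, 0xa0]
t1 = [0xe5, 0x24, 0x77, 0xd3, 0x13, 0x56, 0xde, 0xb7]
t2 = [0x13, 0xa0, 0x56, 0x24, 0xde, 0xd3, 0xb7, 0x56]

RES = [ 0x13  0xa0  0x56  0x24  0xde  0xd3  0xb7  0x56 ]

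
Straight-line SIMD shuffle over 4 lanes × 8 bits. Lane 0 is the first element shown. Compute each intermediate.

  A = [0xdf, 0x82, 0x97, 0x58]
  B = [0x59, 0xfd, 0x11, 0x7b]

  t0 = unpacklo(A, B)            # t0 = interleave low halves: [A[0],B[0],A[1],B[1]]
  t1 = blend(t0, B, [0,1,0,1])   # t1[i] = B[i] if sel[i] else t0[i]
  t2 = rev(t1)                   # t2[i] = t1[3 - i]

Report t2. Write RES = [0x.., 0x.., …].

RES = [ 0x7b  0x82  0xfd  0xdf ]

  t0: df 59 82 fd
  t1: df fd 82 7b
  t2: 7b 82 fd df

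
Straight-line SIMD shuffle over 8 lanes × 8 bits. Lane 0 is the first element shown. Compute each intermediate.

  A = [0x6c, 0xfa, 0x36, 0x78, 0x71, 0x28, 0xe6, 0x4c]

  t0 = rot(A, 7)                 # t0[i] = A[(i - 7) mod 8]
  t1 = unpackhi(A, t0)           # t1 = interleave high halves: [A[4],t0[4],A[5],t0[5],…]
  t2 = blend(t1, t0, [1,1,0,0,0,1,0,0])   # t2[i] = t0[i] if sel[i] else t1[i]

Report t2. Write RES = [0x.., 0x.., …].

RES = [ 0xfa  0x36  0x28  0xe6  0xe6  0xe6  0x4c  0x6c ]

  t0: fa 36 78 71 28 e6 4c 6c
  t1: 71 28 28 e6 e6 4c 4c 6c
  t2: fa 36 28 e6 e6 e6 4c 6c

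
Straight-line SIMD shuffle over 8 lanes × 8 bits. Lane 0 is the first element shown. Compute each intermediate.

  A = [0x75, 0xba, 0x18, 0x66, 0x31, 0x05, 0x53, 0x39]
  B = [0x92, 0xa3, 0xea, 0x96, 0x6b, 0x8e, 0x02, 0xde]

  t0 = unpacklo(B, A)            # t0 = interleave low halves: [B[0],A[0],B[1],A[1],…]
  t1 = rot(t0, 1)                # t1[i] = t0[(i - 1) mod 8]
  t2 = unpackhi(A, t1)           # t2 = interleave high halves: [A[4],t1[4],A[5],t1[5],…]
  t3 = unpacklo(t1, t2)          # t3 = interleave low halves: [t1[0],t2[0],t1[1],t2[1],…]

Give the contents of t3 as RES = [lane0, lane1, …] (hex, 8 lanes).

  t0: 92 75 a3 ba ea 18 96 66
  t1: 66 92 75 a3 ba ea 18 96
  t2: 31 ba 05 ea 53 18 39 96
  t3: 66 31 92 ba 75 05 a3 ea

RES = [ 0x66  0x31  0x92  0xba  0x75  0x05  0xa3  0xea ]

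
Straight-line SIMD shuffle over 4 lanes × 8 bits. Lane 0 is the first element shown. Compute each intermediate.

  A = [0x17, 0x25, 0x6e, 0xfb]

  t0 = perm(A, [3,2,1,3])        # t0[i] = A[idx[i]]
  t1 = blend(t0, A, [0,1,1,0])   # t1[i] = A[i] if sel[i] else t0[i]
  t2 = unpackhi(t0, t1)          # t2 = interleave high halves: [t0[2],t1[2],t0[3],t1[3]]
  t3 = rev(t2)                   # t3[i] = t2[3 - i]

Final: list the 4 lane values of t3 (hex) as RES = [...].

  t0: fb 6e 25 fb
  t1: fb 25 6e fb
  t2: 25 6e fb fb
  t3: fb fb 6e 25

RES = [ 0xfb  0xfb  0x6e  0x25 ]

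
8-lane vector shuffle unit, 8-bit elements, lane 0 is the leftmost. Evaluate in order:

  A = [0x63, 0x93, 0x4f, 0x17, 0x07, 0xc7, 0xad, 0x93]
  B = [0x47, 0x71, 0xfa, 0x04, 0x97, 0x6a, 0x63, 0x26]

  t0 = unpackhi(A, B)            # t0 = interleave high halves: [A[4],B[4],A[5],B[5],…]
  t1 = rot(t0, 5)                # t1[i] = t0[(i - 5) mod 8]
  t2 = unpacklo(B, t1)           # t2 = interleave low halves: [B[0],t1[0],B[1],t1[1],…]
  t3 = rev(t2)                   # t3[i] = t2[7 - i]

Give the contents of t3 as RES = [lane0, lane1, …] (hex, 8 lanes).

RES = [ 0x93  0x04  0x63  0xfa  0xad  0x71  0x6a  0x47 ]

  t0: 07 97 c7 6a ad 63 93 26
  t1: 6a ad 63 93 26 07 97 c7
  t2: 47 6a 71 ad fa 63 04 93
  t3: 93 04 63 fa ad 71 6a 47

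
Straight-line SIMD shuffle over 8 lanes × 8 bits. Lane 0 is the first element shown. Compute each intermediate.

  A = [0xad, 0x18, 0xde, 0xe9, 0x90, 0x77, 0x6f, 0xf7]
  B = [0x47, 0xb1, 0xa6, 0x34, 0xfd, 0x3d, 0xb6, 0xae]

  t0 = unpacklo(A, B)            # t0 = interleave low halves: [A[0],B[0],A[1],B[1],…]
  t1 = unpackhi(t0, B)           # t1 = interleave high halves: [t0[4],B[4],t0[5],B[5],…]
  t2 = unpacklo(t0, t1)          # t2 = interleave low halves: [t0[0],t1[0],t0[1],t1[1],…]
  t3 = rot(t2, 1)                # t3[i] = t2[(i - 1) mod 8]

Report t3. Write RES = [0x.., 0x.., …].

RES = [0x3d, 0xad, 0xde, 0x47, 0xfd, 0x18, 0xa6, 0xb1]

  t0: ad 47 18 b1 de a6 e9 34
  t1: de fd a6 3d e9 b6 34 ae
  t2: ad de 47 fd 18 a6 b1 3d
  t3: 3d ad de 47 fd 18 a6 b1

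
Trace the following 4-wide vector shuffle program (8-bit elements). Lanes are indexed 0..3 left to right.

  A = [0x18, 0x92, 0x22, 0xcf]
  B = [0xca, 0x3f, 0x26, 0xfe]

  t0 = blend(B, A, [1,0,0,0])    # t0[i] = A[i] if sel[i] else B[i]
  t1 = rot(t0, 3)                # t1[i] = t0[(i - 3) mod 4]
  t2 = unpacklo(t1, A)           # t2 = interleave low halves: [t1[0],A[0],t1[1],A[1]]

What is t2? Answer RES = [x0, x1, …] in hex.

RES = [0x3f, 0x18, 0x26, 0x92]

t0 = [0x18, 0x3f, 0x26, 0xfe]
t1 = [0x3f, 0x26, 0xfe, 0x18]
t2 = [0x3f, 0x18, 0x26, 0x92]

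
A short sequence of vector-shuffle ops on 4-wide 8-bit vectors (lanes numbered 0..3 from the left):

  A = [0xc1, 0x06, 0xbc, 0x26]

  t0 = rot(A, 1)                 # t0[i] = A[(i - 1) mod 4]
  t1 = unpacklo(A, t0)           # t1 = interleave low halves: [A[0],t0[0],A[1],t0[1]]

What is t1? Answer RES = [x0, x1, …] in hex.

RES = [ 0xc1  0x26  0x06  0xc1 ]

→ t0 |26|c1|06|bc|
→ t1 |c1|26|06|c1|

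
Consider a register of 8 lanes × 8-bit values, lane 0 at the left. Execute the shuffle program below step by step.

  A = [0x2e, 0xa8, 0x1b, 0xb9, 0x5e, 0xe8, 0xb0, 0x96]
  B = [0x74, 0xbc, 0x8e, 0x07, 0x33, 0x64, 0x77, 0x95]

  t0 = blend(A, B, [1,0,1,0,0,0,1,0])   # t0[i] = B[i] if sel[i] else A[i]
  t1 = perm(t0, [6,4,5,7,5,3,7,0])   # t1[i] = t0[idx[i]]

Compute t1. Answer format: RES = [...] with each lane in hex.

t0 = [0x74, 0xa8, 0x8e, 0xb9, 0x5e, 0xe8, 0x77, 0x96]
t1 = [0x77, 0x5e, 0xe8, 0x96, 0xe8, 0xb9, 0x96, 0x74]

RES = [ 0x77  0x5e  0xe8  0x96  0xe8  0xb9  0x96  0x74 ]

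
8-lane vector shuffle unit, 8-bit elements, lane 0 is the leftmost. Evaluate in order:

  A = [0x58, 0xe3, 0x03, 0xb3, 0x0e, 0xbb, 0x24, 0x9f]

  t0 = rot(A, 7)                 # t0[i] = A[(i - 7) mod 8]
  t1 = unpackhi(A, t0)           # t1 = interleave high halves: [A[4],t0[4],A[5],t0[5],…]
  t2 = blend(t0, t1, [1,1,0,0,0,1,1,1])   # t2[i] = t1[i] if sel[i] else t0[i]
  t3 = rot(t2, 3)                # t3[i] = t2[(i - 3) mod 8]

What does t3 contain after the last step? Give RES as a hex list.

RES = [ 0x9f  0x9f  0x58  0x0e  0xbb  0xb3  0x0e  0xbb ]

  t0: e3 03 b3 0e bb 24 9f 58
  t1: 0e bb bb 24 24 9f 9f 58
  t2: 0e bb b3 0e bb 9f 9f 58
  t3: 9f 9f 58 0e bb b3 0e bb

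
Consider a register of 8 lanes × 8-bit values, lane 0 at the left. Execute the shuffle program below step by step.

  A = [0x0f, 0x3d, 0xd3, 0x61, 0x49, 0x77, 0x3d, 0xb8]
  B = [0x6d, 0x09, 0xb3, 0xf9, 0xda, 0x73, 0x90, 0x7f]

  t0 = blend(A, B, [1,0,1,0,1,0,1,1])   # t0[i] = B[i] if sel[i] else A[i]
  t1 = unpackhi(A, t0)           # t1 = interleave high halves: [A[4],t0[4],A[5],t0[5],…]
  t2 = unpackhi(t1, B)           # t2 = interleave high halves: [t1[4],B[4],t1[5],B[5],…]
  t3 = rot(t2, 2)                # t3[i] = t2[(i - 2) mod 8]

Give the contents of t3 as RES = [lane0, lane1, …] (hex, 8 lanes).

  t0: 6d 3d b3 61 da 77 90 7f
  t1: 49 da 77 77 3d 90 b8 7f
  t2: 3d da 90 73 b8 90 7f 7f
  t3: 7f 7f 3d da 90 73 b8 90

RES = [0x7f, 0x7f, 0x3d, 0xda, 0x90, 0x73, 0xb8, 0x90]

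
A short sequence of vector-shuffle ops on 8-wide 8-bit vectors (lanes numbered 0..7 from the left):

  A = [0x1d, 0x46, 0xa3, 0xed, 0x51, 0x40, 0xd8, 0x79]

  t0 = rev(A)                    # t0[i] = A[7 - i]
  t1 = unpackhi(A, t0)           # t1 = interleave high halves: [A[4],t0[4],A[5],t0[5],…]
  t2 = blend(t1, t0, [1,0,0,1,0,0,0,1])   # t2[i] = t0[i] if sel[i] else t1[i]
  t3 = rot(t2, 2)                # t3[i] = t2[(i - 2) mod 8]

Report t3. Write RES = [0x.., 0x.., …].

RES = [ 0x79  0x1d  0x79  0xed  0x40  0x51  0xd8  0x46 ]

→ t0 |79|d8|40|51|ed|a3|46|1d|
→ t1 |51|ed|40|a3|d8|46|79|1d|
→ t2 |79|ed|40|51|d8|46|79|1d|
→ t3 |79|1d|79|ed|40|51|d8|46|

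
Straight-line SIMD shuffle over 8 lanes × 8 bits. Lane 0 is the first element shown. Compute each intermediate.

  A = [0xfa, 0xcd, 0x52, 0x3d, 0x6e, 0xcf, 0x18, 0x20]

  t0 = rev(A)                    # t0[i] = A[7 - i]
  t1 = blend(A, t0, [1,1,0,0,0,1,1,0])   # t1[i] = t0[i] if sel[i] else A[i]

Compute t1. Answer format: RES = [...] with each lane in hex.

RES = [ 0x20  0x18  0x52  0x3d  0x6e  0x52  0xcd  0x20 ]

→ t0 |20|18|cf|6e|3d|52|cd|fa|
→ t1 |20|18|52|3d|6e|52|cd|20|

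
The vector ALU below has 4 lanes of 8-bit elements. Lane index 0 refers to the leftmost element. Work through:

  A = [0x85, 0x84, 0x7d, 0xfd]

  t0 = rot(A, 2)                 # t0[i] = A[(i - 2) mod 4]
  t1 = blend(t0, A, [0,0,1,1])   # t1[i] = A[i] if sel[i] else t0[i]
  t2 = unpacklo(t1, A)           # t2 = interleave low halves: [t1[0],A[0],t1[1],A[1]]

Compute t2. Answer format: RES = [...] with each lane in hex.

→ t0 |7d|fd|85|84|
→ t1 |7d|fd|7d|fd|
→ t2 |7d|85|fd|84|

RES = [ 0x7d  0x85  0xfd  0x84 ]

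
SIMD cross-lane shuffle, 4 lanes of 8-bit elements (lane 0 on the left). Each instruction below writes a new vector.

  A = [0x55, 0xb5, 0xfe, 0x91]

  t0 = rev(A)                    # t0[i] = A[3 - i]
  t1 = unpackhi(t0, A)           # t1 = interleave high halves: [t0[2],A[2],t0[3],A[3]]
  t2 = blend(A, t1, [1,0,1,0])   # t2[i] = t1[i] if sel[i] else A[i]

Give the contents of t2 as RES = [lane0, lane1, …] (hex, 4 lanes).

t0 = [0x91, 0xfe, 0xb5, 0x55]
t1 = [0xb5, 0xfe, 0x55, 0x91]
t2 = [0xb5, 0xb5, 0x55, 0x91]

RES = [0xb5, 0xb5, 0x55, 0x91]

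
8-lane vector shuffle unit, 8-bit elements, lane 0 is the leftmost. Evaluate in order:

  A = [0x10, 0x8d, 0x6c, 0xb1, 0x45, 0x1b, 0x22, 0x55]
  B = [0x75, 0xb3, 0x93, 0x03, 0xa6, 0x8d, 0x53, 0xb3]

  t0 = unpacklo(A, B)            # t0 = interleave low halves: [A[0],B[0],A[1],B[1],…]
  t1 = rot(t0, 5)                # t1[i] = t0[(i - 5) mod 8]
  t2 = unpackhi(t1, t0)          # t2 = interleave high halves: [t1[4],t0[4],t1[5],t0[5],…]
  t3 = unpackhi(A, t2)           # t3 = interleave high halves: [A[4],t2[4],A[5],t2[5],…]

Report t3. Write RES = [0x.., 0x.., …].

RES = [0x45, 0x75, 0x1b, 0xb1, 0x22, 0x8d, 0x55, 0x03]

  t0: 10 75 8d b3 6c 93 b1 03
  t1: b3 6c 93 b1 03 10 75 8d
  t2: 03 6c 10 93 75 b1 8d 03
  t3: 45 75 1b b1 22 8d 55 03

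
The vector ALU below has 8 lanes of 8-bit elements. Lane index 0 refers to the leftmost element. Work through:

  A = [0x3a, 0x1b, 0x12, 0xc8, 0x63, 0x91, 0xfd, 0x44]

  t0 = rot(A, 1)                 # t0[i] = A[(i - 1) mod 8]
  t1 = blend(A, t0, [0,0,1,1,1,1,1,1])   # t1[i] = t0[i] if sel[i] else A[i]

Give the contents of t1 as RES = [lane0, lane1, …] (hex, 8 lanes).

t0 = [0x44, 0x3a, 0x1b, 0x12, 0xc8, 0x63, 0x91, 0xfd]
t1 = [0x3a, 0x1b, 0x1b, 0x12, 0xc8, 0x63, 0x91, 0xfd]

RES = [ 0x3a  0x1b  0x1b  0x12  0xc8  0x63  0x91  0xfd ]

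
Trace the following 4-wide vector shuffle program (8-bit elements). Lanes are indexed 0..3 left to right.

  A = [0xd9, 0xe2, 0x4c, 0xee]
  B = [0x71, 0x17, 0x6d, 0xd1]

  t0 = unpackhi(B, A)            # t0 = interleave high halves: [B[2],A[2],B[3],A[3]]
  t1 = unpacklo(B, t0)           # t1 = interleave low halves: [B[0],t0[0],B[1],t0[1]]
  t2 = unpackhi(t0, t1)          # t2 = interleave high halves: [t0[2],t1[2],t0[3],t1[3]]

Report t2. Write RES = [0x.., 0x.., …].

→ t0 |6d|4c|d1|ee|
→ t1 |71|6d|17|4c|
→ t2 |d1|17|ee|4c|

RES = [0xd1, 0x17, 0xee, 0x4c]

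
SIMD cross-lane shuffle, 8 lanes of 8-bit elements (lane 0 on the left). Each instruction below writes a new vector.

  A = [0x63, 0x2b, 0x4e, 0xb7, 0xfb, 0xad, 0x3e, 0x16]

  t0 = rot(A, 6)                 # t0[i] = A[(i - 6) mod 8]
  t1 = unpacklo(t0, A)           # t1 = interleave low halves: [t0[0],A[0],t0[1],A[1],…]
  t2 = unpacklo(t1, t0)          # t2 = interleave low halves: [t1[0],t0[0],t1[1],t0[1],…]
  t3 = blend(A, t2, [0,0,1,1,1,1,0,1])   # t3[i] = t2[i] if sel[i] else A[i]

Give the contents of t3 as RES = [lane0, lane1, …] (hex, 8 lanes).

  t0: 4e b7 fb ad 3e 16 63 2b
  t1: 4e 63 b7 2b fb 4e ad b7
  t2: 4e 4e 63 b7 b7 fb 2b ad
  t3: 63 2b 63 b7 b7 fb 3e ad

RES = [ 0x63  0x2b  0x63  0xb7  0xb7  0xfb  0x3e  0xad ]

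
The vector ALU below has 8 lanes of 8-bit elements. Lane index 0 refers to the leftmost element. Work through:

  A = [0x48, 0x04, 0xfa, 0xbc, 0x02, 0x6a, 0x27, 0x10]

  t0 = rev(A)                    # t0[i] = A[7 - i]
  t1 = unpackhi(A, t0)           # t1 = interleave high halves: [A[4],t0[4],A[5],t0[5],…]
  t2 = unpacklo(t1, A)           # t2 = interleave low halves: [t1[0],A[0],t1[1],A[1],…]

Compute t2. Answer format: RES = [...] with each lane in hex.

RES = [ 0x02  0x48  0xbc  0x04  0x6a  0xfa  0xfa  0xbc ]

t0 = [0x10, 0x27, 0x6a, 0x02, 0xbc, 0xfa, 0x04, 0x48]
t1 = [0x02, 0xbc, 0x6a, 0xfa, 0x27, 0x04, 0x10, 0x48]
t2 = [0x02, 0x48, 0xbc, 0x04, 0x6a, 0xfa, 0xfa, 0xbc]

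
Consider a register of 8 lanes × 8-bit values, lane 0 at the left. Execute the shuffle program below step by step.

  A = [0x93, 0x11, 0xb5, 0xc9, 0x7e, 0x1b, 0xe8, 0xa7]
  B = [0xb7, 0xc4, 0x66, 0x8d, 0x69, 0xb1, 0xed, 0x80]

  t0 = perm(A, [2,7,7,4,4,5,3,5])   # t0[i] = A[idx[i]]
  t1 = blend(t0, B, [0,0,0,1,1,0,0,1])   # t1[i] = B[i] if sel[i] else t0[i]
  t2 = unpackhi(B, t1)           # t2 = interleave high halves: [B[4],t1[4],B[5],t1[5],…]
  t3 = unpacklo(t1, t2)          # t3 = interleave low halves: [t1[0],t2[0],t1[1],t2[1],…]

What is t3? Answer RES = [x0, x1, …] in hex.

RES = [0xb5, 0x69, 0xa7, 0x69, 0xa7, 0xb1, 0x8d, 0x1b]

t0 = [0xb5, 0xa7, 0xa7, 0x7e, 0x7e, 0x1b, 0xc9, 0x1b]
t1 = [0xb5, 0xa7, 0xa7, 0x8d, 0x69, 0x1b, 0xc9, 0x80]
t2 = [0x69, 0x69, 0xb1, 0x1b, 0xed, 0xc9, 0x80, 0x80]
t3 = [0xb5, 0x69, 0xa7, 0x69, 0xa7, 0xb1, 0x8d, 0x1b]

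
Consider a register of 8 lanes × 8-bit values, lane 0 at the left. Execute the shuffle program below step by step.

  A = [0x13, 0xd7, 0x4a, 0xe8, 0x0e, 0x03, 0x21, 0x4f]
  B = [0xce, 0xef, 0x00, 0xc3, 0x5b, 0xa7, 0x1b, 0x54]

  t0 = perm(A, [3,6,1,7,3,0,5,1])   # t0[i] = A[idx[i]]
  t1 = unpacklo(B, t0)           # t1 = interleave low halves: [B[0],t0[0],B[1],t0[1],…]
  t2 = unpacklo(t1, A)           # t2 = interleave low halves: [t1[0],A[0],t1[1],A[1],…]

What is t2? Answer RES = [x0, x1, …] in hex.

RES = [ 0xce  0x13  0xe8  0xd7  0xef  0x4a  0x21  0xe8 ]

t0 = [0xe8, 0x21, 0xd7, 0x4f, 0xe8, 0x13, 0x03, 0xd7]
t1 = [0xce, 0xe8, 0xef, 0x21, 0x00, 0xd7, 0xc3, 0x4f]
t2 = [0xce, 0x13, 0xe8, 0xd7, 0xef, 0x4a, 0x21, 0xe8]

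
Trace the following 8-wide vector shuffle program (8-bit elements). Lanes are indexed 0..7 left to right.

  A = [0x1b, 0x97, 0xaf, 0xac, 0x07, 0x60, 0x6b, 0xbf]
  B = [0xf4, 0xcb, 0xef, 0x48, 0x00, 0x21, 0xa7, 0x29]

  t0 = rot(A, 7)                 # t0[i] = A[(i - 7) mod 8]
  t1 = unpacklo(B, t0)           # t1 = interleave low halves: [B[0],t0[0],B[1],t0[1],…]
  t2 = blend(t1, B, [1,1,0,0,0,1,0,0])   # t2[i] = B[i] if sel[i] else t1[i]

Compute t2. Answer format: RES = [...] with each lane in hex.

RES = [0xf4, 0xcb, 0xcb, 0xaf, 0xef, 0x21, 0x48, 0x07]

t0 = [0x97, 0xaf, 0xac, 0x07, 0x60, 0x6b, 0xbf, 0x1b]
t1 = [0xf4, 0x97, 0xcb, 0xaf, 0xef, 0xac, 0x48, 0x07]
t2 = [0xf4, 0xcb, 0xcb, 0xaf, 0xef, 0x21, 0x48, 0x07]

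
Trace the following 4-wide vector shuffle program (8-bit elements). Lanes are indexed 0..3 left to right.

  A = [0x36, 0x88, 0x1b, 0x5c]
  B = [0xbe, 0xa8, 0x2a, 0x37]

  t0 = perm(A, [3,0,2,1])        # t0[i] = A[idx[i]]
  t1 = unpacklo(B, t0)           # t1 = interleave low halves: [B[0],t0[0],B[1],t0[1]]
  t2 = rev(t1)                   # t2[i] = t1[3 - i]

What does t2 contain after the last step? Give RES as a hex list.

RES = [ 0x36  0xa8  0x5c  0xbe ]

→ t0 |5c|36|1b|88|
→ t1 |be|5c|a8|36|
→ t2 |36|a8|5c|be|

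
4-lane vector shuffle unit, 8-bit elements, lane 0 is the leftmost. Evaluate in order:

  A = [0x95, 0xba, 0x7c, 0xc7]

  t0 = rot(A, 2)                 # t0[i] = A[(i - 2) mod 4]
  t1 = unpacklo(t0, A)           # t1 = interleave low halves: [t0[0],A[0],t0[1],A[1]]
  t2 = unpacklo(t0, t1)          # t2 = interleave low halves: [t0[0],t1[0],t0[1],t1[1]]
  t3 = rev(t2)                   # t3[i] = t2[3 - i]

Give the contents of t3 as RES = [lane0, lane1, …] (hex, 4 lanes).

  t0: 7c c7 95 ba
  t1: 7c 95 c7 ba
  t2: 7c 7c c7 95
  t3: 95 c7 7c 7c

RES = [ 0x95  0xc7  0x7c  0x7c ]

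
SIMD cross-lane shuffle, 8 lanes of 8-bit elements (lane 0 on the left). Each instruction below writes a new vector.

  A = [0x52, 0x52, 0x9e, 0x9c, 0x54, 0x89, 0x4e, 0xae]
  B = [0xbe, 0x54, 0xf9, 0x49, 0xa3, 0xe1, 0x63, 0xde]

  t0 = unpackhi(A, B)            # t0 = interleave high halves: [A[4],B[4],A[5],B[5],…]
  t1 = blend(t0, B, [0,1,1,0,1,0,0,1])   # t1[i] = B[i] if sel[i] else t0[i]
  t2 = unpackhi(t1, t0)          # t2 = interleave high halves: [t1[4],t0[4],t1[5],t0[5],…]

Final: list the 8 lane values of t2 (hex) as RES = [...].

RES = [0xa3, 0x4e, 0x63, 0x63, 0xae, 0xae, 0xde, 0xde]

t0 = [0x54, 0xa3, 0x89, 0xe1, 0x4e, 0x63, 0xae, 0xde]
t1 = [0x54, 0x54, 0xf9, 0xe1, 0xa3, 0x63, 0xae, 0xde]
t2 = [0xa3, 0x4e, 0x63, 0x63, 0xae, 0xae, 0xde, 0xde]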